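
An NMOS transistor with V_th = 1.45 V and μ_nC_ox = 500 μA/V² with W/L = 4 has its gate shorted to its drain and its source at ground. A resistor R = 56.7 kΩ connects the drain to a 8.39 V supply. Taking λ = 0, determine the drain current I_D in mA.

I_D = 0.116 mA

With gate tied to drain, V_GS = V_DS ≥ V_GS − V_th, so the device is in saturation.
k_n = μ_nC_ox · (W/L) = 2 mA/V².
KCL at the drain: ½ k_n (V_GS − V_th)² = (V_DD − V_GS)/R.
Let x = V_GS − 1.45. Then 56.7 x² + x − 6.94 = 0, giving x = 0.341 V (positive root), so V_GS = 1.79 V.
I_D = (V_DD − V_GS)/R = (8.39 − 1.79) / 56.7 = 0.116 mA.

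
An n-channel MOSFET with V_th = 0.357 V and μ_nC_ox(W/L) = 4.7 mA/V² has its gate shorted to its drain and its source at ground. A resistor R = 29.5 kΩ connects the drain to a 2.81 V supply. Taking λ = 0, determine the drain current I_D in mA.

I_D = 0.0770 mA

With gate tied to drain, V_GS = V_DS ≥ V_GS − V_th, so the device is in saturation.
KCL at the drain: ½ k_n (V_GS − V_th)² = (V_DD − V_GS)/R.
Let x = V_GS − 0.357. Then 69.3 x² + x − 2.453 = 0, giving x = 0.181 V (positive root), so V_GS = 0.538 V.
I_D = (V_DD − V_GS)/R = (2.81 − 0.538) / 29.5 = 0.077 mA.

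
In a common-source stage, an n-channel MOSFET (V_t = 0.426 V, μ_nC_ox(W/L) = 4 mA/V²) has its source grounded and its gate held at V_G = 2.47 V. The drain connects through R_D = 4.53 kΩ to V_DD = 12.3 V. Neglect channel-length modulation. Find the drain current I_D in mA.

V_GS = V_G = 2.47 V, so V_ov = 2.47 − 0.426 = 2.04 V.
Assume saturation: I_D = ½ k_n V_ov² = 0.5 × 4 × 2.04² = 8.36 mA, giving V_DS = V_DD − I_D R_D = 12.3 − 8.36 × 4.53 = -25.6 V.
But -25.6 V < V_ov = 2.04 V, so the device is actually in triode.
In triode I_D = k_n[V_ov V_DS − ½ V_DS²] and I_D = (V_DD − V_DS)/R_D. Equating: 9.06 V_DS² − 38.04 V_DS + 12.3 = 0, giving V_DS = 0.353 V (the root below V_ov).
I_D = (12.3 − 0.353) / 4.53 = 2.64 mA.

I_D = 2.64 mA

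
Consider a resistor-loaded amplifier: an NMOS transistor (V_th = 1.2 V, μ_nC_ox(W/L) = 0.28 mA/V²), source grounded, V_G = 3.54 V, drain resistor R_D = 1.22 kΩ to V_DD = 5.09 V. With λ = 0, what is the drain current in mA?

V_GS = V_G = 3.54 V, so V_ov = 3.54 − 1.2 = 2.34 V.
Assume saturation: I_D = ½ k_n V_ov² = 0.5 × 0.28 × 2.34² = 0.767 mA, giving V_DS = V_DD − I_D R_D = 5.09 − 0.767 × 1.22 = 4.15 V.
V_DS = 4.15 V ≥ V_ov = 2.34 V, confirming saturation.

I_D = 0.767 mA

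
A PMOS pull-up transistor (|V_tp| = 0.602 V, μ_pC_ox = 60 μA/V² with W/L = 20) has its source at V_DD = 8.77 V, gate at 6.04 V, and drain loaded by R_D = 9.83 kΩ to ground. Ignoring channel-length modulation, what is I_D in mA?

I_D = 0.855 mA

V_SG = V_DD − V_G = 8.77 − 6.04 = 2.73 V, so V_ov = 2.73 − 0.602 = 2.13 V.
k_p = μ_pC_ox · (W/L) = 1.2 mA/V².
Assume saturation: I_D = ½ k_p V_ov² = 0.5 × 1.2 × 2.13² = 2.72 mA, giving V_SD = V_DD − I_D R_D = 8.77 − 2.72 × 9.83 = -17.9 V.
But -17.9 V < V_ov = 2.13 V, so the device is actually in triode.
In triode I_D = k_p[V_ov V_SD − ½ V_SD²] and I_D = (V_DD − V_SD)/R_D. Equating: 5.9 V_SD² − 26.1 V_SD + 8.77 = 0, giving V_SD = 0.366 V (the root below V_ov).
I_D = (8.77 − 0.366) / 9.83 = 0.855 mA.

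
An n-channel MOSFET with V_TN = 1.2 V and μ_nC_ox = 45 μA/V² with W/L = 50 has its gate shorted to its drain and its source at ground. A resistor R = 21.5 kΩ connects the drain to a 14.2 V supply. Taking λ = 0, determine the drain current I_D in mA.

I_D = 0.572 mA

With gate tied to drain, V_GS = V_DS ≥ V_GS − V_TN, so the device is in saturation.
k_n = μ_nC_ox · (W/L) = 2.25 mA/V².
KCL at the drain: ½ k_n (V_GS − V_TN)² = (V_DD − V_GS)/R.
Let x = V_GS − 1.2. Then 24.2 x² + x − 13 = 0, giving x = 0.713 V (positive root), so V_GS = 1.91 V.
I_D = (V_DD − V_GS)/R = (14.2 − 1.91) / 21.5 = 0.572 mA.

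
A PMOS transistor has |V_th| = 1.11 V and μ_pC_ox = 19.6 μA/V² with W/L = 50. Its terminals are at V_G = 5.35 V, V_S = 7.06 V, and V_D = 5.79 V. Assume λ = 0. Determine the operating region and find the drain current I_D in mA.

V_SG = V_S − V_G = 7.06 − 5.35 = 1.71 V; V_SD = V_S − V_D = 7.06 − 5.79 = 1.27 V.
k_p = μ_pC_ox · (W/L) = 0.98 mA/V².
V_ov = V_SG − |V_th| = 1.71 − 1.11 = 0.6 V.
Since V_SD = 1.27 V ≥ V_ov = 0.6 V, the device is in saturation.
I_D = ½ k_p V_ov² = 0.5 × 0.98 × 0.6² = 0.176 mA.

Saturation; I_D = 0.176 mA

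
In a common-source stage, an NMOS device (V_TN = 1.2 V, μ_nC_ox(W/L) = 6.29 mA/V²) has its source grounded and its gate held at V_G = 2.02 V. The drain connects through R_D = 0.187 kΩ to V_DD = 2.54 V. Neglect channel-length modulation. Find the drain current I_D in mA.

V_GS = V_G = 2.02 V, so V_ov = 2.02 − 1.2 = 0.82 V.
Assume saturation: I_D = ½ k_n V_ov² = 0.5 × 6.29 × 0.82² = 2.11 mA, giving V_DS = V_DD − I_D R_D = 2.54 − 2.11 × 0.187 = 2.14 V.
V_DS = 2.14 V ≥ V_ov = 0.82 V, confirming saturation.

I_D = 2.11 mA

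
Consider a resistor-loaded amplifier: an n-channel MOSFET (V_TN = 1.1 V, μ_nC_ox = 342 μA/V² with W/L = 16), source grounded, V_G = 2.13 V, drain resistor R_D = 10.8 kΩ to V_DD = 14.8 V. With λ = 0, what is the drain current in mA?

I_D = 1.34 mA

V_GS = V_G = 2.13 V, so V_ov = 2.13 − 1.1 = 1.03 V.
k_n = μ_nC_ox · (W/L) = 5.472 mA/V².
Assume saturation: I_D = ½ k_n V_ov² = 0.5 × 5.472 × 1.03² = 2.9 mA, giving V_DS = V_DD − I_D R_D = 14.8 − 2.9 × 10.8 = -16.5 V.
But -16.5 V < V_ov = 1.03 V, so the device is actually in triode.
In triode I_D = k_n[V_ov V_DS − ½ V_DS²] and I_D = (V_DD − V_DS)/R_D. Equating: 29.5 V_DS² − 61.87 V_DS + 14.8 = 0, giving V_DS = 0.275 V (the root below V_ov).
I_D = (14.8 − 0.275) / 10.8 = 1.34 mA.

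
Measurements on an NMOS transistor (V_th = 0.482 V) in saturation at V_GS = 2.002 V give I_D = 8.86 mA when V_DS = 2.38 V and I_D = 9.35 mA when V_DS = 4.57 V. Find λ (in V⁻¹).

λ = 0.0269 V⁻¹

With V_GS fixed, I_D ∝ (1 + λ V_DS) in saturation, so I_D2/I_D1 = (1 + λ V_DS2)/(1 + λ V_DS1).
9.35/8.86 = 1.055 = (1 + 4.57 λ)/(1 + 2.38 λ).
Solving: λ (I_D1 V_DS2 − I_D2 V_DS1) = I_D2 − I_D1, so λ = (9.35 − 8.86) / (8.86 × 4.57 − 9.35 × 2.38) = 0.49 / 18.2 = 0.0269 V⁻¹.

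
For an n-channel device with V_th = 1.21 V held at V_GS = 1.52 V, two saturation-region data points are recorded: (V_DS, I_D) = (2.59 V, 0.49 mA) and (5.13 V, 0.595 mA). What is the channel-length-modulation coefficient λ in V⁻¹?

λ = 0.108 V⁻¹

With V_GS fixed, I_D ∝ (1 + λ V_DS) in saturation, so I_D2/I_D1 = (1 + λ V_DS2)/(1 + λ V_DS1).
0.595/0.49 = 1.214 = (1 + 5.13 λ)/(1 + 2.59 λ).
Solving: λ (I_D1 V_DS2 − I_D2 V_DS1) = I_D2 − I_D1, so λ = (0.595 − 0.49) / (0.49 × 5.13 − 0.595 × 2.59) = 0.105 / 0.973 = 0.108 V⁻¹.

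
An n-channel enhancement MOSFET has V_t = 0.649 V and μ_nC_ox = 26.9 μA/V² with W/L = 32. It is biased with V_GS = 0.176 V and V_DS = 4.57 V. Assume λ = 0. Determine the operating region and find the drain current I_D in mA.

Cutoff; I_D = 0 mA

V_GS = 0.176 V < V_t = 0.649 V, so the transistor is in cutoff.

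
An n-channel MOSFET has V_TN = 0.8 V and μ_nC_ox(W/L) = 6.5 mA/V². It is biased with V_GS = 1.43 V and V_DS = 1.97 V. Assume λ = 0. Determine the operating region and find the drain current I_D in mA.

Saturation; I_D = 1.29 mA

V_ov = V_GS − V_TN = 1.43 − 0.8 = 0.63 V.
Since V_DS = 1.97 V ≥ V_ov = 0.63 V, the device is in saturation.
I_D = ½ k_n V_ov² = 0.5 × 6.5 × 0.63² = 1.29 mA.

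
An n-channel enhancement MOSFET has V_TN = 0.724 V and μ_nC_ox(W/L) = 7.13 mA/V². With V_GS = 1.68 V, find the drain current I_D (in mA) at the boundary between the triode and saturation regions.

At the boundary V_DS = V_ov = V_GS − V_TN = 1.68 − 0.724 = 0.956 V.
I_D = ½ k_n V_ov² = 0.5 × 7.13 × 0.956² = 3.26 mA.

I_D = 3.26 mA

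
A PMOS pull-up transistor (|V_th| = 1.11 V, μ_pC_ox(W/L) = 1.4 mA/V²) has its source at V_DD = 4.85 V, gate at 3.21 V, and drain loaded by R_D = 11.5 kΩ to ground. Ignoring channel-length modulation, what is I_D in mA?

I_D = 0.197 mA

V_SG = V_DD − V_G = 4.85 − 3.21 = 1.64 V, so V_ov = 1.64 − 1.11 = 0.53 V.
Assume saturation: I_D = ½ k_p V_ov² = 0.5 × 1.4 × 0.53² = 0.197 mA, giving V_SD = V_DD − I_D R_D = 4.85 − 0.197 × 11.5 = 2.59 V.
V_SD = 2.59 V ≥ V_ov = 0.53 V, confirming saturation.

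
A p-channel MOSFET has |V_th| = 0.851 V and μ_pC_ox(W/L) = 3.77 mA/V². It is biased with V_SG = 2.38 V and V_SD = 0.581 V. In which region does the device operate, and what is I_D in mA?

Triode; I_D = 2.71 mA

V_ov = V_SG − |V_th| = 2.38 − 0.851 = 1.53 V.
Since V_SD = 0.581 V < V_ov = 1.53 V, the device is in the triode region.
I_D = k_p [V_ov · V_SD − ½ V_SD²] = 3.77 × [1.53 × 0.581 − 0.5 × 0.581²] = 2.71 mA.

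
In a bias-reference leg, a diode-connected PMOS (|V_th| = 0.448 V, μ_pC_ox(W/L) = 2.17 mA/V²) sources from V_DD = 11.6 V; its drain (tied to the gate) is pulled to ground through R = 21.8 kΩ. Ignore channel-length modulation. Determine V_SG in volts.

V_SG = 1.11 V

With gate tied to drain, V_SG = V_SD ≥ V_SG − |V_th|, so the device is in saturation.
KCL at the drain: ½ k_p (V_SG − |V_th|)² = (V_DD − V_SG)/R.
Let x = V_SG − 0.448. Then 23.7 x² + x − 11.15 = 0, giving x = 0.666 V (positive root), so V_SG = 1.11 V.
I_D = (V_DD − V_SG)/R = (11.6 − 1.11) / 21.8 = 0.481 mA.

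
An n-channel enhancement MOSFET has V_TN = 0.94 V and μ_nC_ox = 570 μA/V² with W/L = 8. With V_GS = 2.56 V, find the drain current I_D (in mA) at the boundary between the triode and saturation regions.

At the boundary V_DS = V_ov = V_GS − V_TN = 2.56 − 0.94 = 1.62 V.
k_n = μ_nC_ox · (W/L) = 4.56 mA/V².
I_D = ½ k_n V_ov² = 0.5 × 4.56 × 1.62² = 5.98 mA.

I_D = 5.98 mA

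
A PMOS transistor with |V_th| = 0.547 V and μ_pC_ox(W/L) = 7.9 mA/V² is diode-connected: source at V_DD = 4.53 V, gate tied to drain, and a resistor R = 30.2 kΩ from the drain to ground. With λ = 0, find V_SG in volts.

V_SG = 0.726 V

With gate tied to drain, V_SG = V_SD ≥ V_SG − |V_th|, so the device is in saturation.
KCL at the drain: ½ k_p (V_SG − |V_th|)² = (V_DD − V_SG)/R.
Let x = V_SG − 0.547. Then 119 x² + x − 3.983 = 0, giving x = 0.179 V (positive root), so V_SG = 0.726 V.
I_D = (V_DD − V_SG)/R = (4.53 − 0.726) / 30.2 = 0.126 mA.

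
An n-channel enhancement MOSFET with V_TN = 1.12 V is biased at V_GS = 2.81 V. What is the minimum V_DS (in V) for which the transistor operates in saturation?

V_DS,sat = 1.69 V

The boundary between triode and saturation is V_DS = V_GS − V_TN = V_ov.
V_ov = 2.81 − 1.12 = 1.69 V.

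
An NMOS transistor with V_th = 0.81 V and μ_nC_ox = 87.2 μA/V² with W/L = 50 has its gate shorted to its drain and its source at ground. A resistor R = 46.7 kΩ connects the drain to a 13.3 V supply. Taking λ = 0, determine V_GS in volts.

With gate tied to drain, V_GS = V_DS ≥ V_GS − V_th, so the device is in saturation.
k_n = μ_nC_ox · (W/L) = 4.36 mA/V².
KCL at the drain: ½ k_n (V_GS − V_th)² = (V_DD − V_GS)/R.
Let x = V_GS − 0.81. Then 102 x² + x − 12.49 = 0, giving x = 0.345 V (positive root), so V_GS = 1.16 V.
I_D = (V_DD − V_GS)/R = (13.3 − 1.16) / 46.7 = 0.26 mA.

V_GS = 1.16 V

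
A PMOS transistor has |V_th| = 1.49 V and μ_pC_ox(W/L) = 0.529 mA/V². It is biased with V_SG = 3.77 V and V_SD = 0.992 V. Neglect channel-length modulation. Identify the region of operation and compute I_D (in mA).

V_ov = V_SG − |V_th| = 3.77 − 1.49 = 2.28 V.
Since V_SD = 0.992 V < V_ov = 2.28 V, the device is in the triode region.
I_D = k_p [V_ov · V_SD − ½ V_SD²] = 0.529 × [2.28 × 0.992 − 0.5 × 0.992²] = 0.936 mA.

Triode; I_D = 0.936 mA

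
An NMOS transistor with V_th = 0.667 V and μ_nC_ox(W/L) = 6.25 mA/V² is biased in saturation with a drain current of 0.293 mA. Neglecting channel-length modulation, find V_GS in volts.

In saturation I_D = ½ k_n (V_GS − V_th)², so V_GS − V_th = √(2 I_D / k_n) = √(2 × 0.293 / 6.25) = 0.306 V.
V_GS = 0.667 + 0.306 = 0.973 V.

V_GS = 0.973 V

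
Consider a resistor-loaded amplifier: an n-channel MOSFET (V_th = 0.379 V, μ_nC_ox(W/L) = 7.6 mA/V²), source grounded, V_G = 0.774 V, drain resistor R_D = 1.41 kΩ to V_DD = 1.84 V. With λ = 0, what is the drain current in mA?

V_GS = V_G = 0.774 V, so V_ov = 0.774 − 0.379 = 0.395 V.
Assume saturation: I_D = ½ k_n V_ov² = 0.5 × 7.6 × 0.395² = 0.593 mA, giving V_DS = V_DD − I_D R_D = 1.84 − 0.593 × 1.41 = 1 V.
V_DS = 1 V ≥ V_ov = 0.395 V, confirming saturation.

I_D = 0.593 mA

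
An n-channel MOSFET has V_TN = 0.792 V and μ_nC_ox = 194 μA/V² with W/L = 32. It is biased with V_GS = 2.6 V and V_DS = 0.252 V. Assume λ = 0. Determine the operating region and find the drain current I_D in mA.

k_n = μ_nC_ox · (W/L) = 6.208 mA/V².
V_ov = V_GS − V_TN = 2.6 − 0.792 = 1.81 V.
Since V_DS = 0.252 V < V_ov = 1.81 V, the device is in the triode region.
I_D = k_n [V_ov · V_DS − ½ V_DS²] = 6.208 × [1.81 × 0.252 − 0.5 × 0.252²] = 2.63 mA.

Triode; I_D = 2.63 mA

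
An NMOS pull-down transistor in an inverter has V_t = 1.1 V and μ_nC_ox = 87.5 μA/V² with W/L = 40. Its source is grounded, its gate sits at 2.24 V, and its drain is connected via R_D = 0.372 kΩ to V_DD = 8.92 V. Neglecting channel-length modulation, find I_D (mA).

I_D = 2.27 mA

V_GS = V_G = 2.24 V, so V_ov = 2.24 − 1.1 = 1.14 V.
k_n = μ_nC_ox · (W/L) = 3.5 mA/V².
Assume saturation: I_D = ½ k_n V_ov² = 0.5 × 3.5 × 1.14² = 2.27 mA, giving V_DS = V_DD − I_D R_D = 8.92 − 2.27 × 0.372 = 8.07 V.
V_DS = 8.07 V ≥ V_ov = 1.14 V, confirming saturation.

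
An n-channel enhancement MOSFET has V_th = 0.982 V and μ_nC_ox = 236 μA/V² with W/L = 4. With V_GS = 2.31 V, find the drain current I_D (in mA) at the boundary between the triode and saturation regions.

I_D = 0.832 mA

At the boundary V_DS = V_ov = V_GS − V_th = 2.31 − 0.982 = 1.33 V.
k_n = μ_nC_ox · (W/L) = 0.944 mA/V².
I_D = ½ k_n V_ov² = 0.5 × 0.944 × 1.33² = 0.832 mA.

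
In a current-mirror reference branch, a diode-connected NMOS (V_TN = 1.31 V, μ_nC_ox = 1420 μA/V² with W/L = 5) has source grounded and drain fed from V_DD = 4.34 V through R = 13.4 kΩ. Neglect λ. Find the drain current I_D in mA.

I_D = 0.208 mA

With gate tied to drain, V_GS = V_DS ≥ V_GS − V_TN, so the device is in saturation.
k_n = μ_nC_ox · (W/L) = 7.1 mA/V².
KCL at the drain: ½ k_n (V_GS − V_TN)² = (V_DD − V_GS)/R.
Let x = V_GS − 1.31. Then 47.6 x² + x − 3.03 = 0, giving x = 0.242 V (positive root), so V_GS = 1.55 V.
I_D = (V_DD − V_GS)/R = (4.34 − 1.55) / 13.4 = 0.208 mA.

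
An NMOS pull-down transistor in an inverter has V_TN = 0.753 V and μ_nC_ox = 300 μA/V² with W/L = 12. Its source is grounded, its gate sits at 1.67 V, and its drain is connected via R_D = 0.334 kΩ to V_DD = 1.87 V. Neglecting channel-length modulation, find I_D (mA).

I_D = 1.51 mA

V_GS = V_G = 1.67 V, so V_ov = 1.67 − 0.753 = 0.917 V.
k_n = μ_nC_ox · (W/L) = 3.6 mA/V².
Assume saturation: I_D = ½ k_n V_ov² = 0.5 × 3.6 × 0.917² = 1.51 mA, giving V_DS = V_DD − I_D R_D = 1.87 − 1.51 × 0.334 = 1.36 V.
V_DS = 1.36 V ≥ V_ov = 0.917 V, confirming saturation.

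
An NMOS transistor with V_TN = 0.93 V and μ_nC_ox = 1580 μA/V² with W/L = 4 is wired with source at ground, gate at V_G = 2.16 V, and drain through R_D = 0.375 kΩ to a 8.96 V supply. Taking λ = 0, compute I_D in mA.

I_D = 4.78 mA

V_GS = V_G = 2.16 V, so V_ov = 2.16 − 0.93 = 1.23 V.
k_n = μ_nC_ox · (W/L) = 6.32 mA/V².
Assume saturation: I_D = ½ k_n V_ov² = 0.5 × 6.32 × 1.23² = 4.78 mA, giving V_DS = V_DD − I_D R_D = 8.96 − 4.78 × 0.375 = 7.17 V.
V_DS = 7.17 V ≥ V_ov = 1.23 V, confirming saturation.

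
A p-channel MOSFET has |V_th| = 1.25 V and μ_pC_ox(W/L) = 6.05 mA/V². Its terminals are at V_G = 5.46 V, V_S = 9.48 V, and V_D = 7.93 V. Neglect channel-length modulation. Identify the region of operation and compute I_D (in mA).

V_SG = V_S − V_G = 9.48 − 5.46 = 4.02 V; V_SD = V_S − V_D = 9.48 − 7.93 = 1.55 V.
V_ov = V_SG − |V_th| = 4.02 − 1.25 = 2.77 V.
Since V_SD = 1.55 V < V_ov = 2.77 V, the device is in the triode region.
I_D = k_p [V_ov · V_SD − ½ V_SD²] = 6.05 × [2.77 × 1.55 − 0.5 × 1.55²] = 18.7 mA.

Triode; I_D = 18.7 mA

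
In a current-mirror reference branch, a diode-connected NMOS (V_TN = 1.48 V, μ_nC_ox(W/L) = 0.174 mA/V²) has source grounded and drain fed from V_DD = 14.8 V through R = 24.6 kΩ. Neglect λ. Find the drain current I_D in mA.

With gate tied to drain, V_GS = V_DS ≥ V_GS − V_TN, so the device is in saturation.
KCL at the drain: ½ k_n (V_GS − V_TN)² = (V_DD − V_GS)/R.
Let x = V_GS − 1.48. Then 2.14 x² + x − 13.32 = 0, giving x = 2.27 V (positive root), so V_GS = 3.75 V.
I_D = (V_DD − V_GS)/R = (14.8 − 3.75) / 24.6 = 0.449 mA.

I_D = 0.449 mA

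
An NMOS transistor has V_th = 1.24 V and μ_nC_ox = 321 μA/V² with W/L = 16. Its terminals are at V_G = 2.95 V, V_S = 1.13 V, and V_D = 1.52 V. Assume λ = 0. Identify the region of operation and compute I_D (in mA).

Triode; I_D = 0.771 mA

V_GS = V_G − V_S = 2.95 − 1.13 = 1.82 V; V_DS = V_D − V_S = 1.52 − 1.13 = 0.39 V.
k_n = μ_nC_ox · (W/L) = 5.136 mA/V².
V_ov = V_GS − V_th = 1.82 − 1.24 = 0.58 V.
Since V_DS = 0.39 V < V_ov = 0.58 V, the device is in the triode region.
I_D = k_n [V_ov · V_DS − ½ V_DS²] = 5.136 × [0.58 × 0.39 − 0.5 × 0.39²] = 0.771 mA.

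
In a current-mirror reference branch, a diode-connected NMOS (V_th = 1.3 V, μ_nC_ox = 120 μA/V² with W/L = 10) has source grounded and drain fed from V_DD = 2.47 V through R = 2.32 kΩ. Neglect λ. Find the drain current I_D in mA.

With gate tied to drain, V_GS = V_DS ≥ V_GS − V_th, so the device is in saturation.
k_n = μ_nC_ox · (W/L) = 1.2 mA/V².
KCL at the drain: ½ k_n (V_GS − V_th)² = (V_DD − V_GS)/R.
Let x = V_GS − 1.3. Then 1.39 x² + x − 1.17 = 0, giving x = 0.625 V (positive root), so V_GS = 1.93 V.
I_D = (V_DD − V_GS)/R = (2.47 − 1.93) / 2.32 = 0.235 mA.

I_D = 0.235 mA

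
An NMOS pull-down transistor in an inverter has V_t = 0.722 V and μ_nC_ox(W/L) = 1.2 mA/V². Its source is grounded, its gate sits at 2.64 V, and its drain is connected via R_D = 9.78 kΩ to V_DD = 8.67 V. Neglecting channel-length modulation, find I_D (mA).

I_D = 0.844 mA

V_GS = V_G = 2.64 V, so V_ov = 2.64 − 0.722 = 1.92 V.
Assume saturation: I_D = ½ k_n V_ov² = 0.5 × 1.2 × 1.92² = 2.21 mA, giving V_DS = V_DD − I_D R_D = 8.67 − 2.21 × 9.78 = -12.9 V.
But -12.9 V < V_ov = 1.92 V, so the device is actually in triode.
In triode I_D = k_n[V_ov V_DS − ½ V_DS²] and I_D = (V_DD − V_DS)/R_D. Equating: 5.87 V_DS² − 23.51 V_DS + 8.67 = 0, giving V_DS = 0.411 V (the root below V_ov).
I_D = (8.67 − 0.411) / 9.78 = 0.844 mA.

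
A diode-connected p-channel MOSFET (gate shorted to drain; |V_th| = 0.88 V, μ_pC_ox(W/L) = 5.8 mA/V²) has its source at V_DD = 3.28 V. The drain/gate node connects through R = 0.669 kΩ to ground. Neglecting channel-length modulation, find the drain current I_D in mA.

I_D = 2.27 mA

With gate tied to drain, V_SG = V_SD ≥ V_SG − |V_th|, so the device is in saturation.
KCL at the drain: ½ k_p (V_SG − |V_th|)² = (V_DD − V_SG)/R.
Let x = V_SG − 0.88. Then 1.94 x² + x − 2.4 = 0, giving x = 0.884 V (positive root), so V_SG = 1.76 V.
I_D = (V_DD − V_SG)/R = (3.28 − 1.76) / 0.669 = 2.27 mA.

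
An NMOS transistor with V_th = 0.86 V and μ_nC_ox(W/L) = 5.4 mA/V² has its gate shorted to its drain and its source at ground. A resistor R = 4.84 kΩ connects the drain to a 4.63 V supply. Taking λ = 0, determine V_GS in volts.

V_GS = 1.36 V

With gate tied to drain, V_GS = V_DS ≥ V_GS − V_th, so the device is in saturation.
KCL at the drain: ½ k_n (V_GS − V_th)² = (V_DD − V_GS)/R.
Let x = V_GS − 0.86. Then 13.1 x² + x − 3.77 = 0, giving x = 0.5 V (positive root), so V_GS = 1.36 V.
I_D = (V_DD − V_GS)/R = (4.63 − 1.36) / 4.84 = 0.676 mA.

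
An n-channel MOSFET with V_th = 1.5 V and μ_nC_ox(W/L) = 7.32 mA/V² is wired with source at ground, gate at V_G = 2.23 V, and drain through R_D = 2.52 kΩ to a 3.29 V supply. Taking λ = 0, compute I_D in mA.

I_D = 1.20 mA

V_GS = V_G = 2.23 V, so V_ov = 2.23 − 1.5 = 0.73 V.
Assume saturation: I_D = ½ k_n V_ov² = 0.5 × 7.32 × 0.73² = 1.95 mA, giving V_DS = V_DD − I_D R_D = 3.29 − 1.95 × 2.52 = -1.63 V.
But -1.63 V < V_ov = 0.73 V, so the device is actually in triode.
In triode I_D = k_n[V_ov V_DS − ½ V_DS²] and I_D = (V_DD − V_DS)/R_D. Equating: 9.22 V_DS² − 14.47 V_DS + 3.29 = 0, giving V_DS = 0.276 V (the root below V_ov).
I_D = (3.29 − 0.276) / 2.52 = 1.2 mA.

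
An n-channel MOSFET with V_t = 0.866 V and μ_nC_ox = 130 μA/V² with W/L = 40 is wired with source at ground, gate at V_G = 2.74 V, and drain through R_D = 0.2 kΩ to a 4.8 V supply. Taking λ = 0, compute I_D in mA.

I_D = 9.13 mA

V_GS = V_G = 2.74 V, so V_ov = 2.74 − 0.866 = 1.87 V.
k_n = μ_nC_ox · (W/L) = 5.2 mA/V².
Assume saturation: I_D = ½ k_n V_ov² = 0.5 × 5.2 × 1.87² = 9.13 mA, giving V_DS = V_DD − I_D R_D = 4.8 − 9.13 × 0.2 = 2.97 V.
V_DS = 2.97 V ≥ V_ov = 1.87 V, confirming saturation.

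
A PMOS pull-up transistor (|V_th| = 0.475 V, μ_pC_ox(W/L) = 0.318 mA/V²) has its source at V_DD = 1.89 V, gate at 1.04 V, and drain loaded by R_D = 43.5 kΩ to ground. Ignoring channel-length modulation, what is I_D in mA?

V_SG = V_DD − V_G = 1.89 − 1.04 = 0.85 V, so V_ov = 0.85 − 0.475 = 0.375 V.
Assume saturation: I_D = ½ k_p V_ov² = 0.5 × 0.318 × 0.375² = 0.0224 mA, giving V_SD = V_DD − I_D R_D = 1.89 − 0.0224 × 43.5 = 0.917 V.
V_SD = 0.917 V ≥ V_ov = 0.375 V, confirming saturation.

I_D = 0.0224 mA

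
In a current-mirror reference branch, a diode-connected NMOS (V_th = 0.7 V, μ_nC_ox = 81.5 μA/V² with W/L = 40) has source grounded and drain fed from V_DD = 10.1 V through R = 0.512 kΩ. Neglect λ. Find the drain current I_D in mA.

I_D = 12.9 mA

With gate tied to drain, V_GS = V_DS ≥ V_GS − V_th, so the device is in saturation.
k_n = μ_nC_ox · (W/L) = 3.26 mA/V².
KCL at the drain: ½ k_n (V_GS − V_th)² = (V_DD − V_GS)/R.
Let x = V_GS − 0.7. Then 0.835 x² + x − 9.4 = 0, giving x = 2.81 V (positive root), so V_GS = 3.51 V.
I_D = (V_DD − V_GS)/R = (10.1 − 3.51) / 0.512 = 12.9 mA.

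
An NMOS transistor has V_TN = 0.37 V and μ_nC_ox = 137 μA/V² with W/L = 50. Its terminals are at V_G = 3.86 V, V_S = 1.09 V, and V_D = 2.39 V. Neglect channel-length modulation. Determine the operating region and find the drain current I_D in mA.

Triode; I_D = 15.6 mA

V_GS = V_G − V_S = 3.86 − 1.09 = 2.77 V; V_DS = V_D − V_S = 2.39 − 1.09 = 1.3 V.
k_n = μ_nC_ox · (W/L) = 6.85 mA/V².
V_ov = V_GS − V_TN = 2.77 − 0.37 = 2.4 V.
Since V_DS = 1.3 V < V_ov = 2.4 V, the device is in the triode region.
I_D = k_n [V_ov · V_DS − ½ V_DS²] = 6.85 × [2.4 × 1.3 − 0.5 × 1.3²] = 15.6 mA.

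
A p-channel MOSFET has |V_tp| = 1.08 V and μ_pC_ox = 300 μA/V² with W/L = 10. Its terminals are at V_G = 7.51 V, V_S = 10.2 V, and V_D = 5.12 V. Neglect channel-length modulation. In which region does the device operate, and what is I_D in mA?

Saturation; I_D = 3.89 mA

V_SG = V_S − V_G = 10.2 − 7.51 = 2.69 V; V_SD = V_S − V_D = 10.2 − 5.12 = 5.08 V.
k_p = μ_pC_ox · (W/L) = 3 mA/V².
V_ov = V_SG − |V_tp| = 2.69 − 1.08 = 1.61 V.
Since V_SD = 5.08 V ≥ V_ov = 1.61 V, the device is in saturation.
I_D = ½ k_p V_ov² = 0.5 × 3 × 1.61² = 3.89 mA.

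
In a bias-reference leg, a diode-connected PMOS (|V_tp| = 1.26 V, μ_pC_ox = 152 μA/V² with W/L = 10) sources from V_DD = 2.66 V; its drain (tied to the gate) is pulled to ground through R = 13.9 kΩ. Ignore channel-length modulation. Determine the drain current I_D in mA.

I_D = 0.0777 mA

With gate tied to drain, V_SG = V_SD ≥ V_SG − |V_tp|, so the device is in saturation.
k_p = μ_pC_ox · (W/L) = 1.52 mA/V².
KCL at the drain: ½ k_p (V_SG − |V_tp|)² = (V_DD − V_SG)/R.
Let x = V_SG − 1.26. Then 10.6 x² + x − 1.4 = 0, giving x = 0.32 V (positive root), so V_SG = 1.58 V.
I_D = (V_DD − V_SG)/R = (2.66 − 1.58) / 13.9 = 0.0777 mA.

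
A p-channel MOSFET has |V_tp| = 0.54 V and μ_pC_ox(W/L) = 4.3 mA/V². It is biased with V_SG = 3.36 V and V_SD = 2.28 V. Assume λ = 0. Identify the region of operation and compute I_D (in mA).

V_ov = V_SG − |V_tp| = 3.36 − 0.54 = 2.82 V.
Since V_SD = 2.28 V < V_ov = 2.82 V, the device is in the triode region.
I_D = k_p [V_ov · V_SD − ½ V_SD²] = 4.3 × [2.82 × 2.28 − 0.5 × 2.28²] = 16.5 mA.

Triode; I_D = 16.5 mA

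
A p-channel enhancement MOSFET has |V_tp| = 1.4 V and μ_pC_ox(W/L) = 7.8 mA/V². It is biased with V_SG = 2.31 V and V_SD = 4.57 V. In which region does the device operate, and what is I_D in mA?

V_ov = V_SG − |V_tp| = 2.31 − 1.4 = 0.91 V.
Since V_SD = 4.57 V ≥ V_ov = 0.91 V, the device is in saturation.
I_D = ½ k_p V_ov² = 0.5 × 7.8 × 0.91² = 3.23 mA.

Saturation; I_D = 3.23 mA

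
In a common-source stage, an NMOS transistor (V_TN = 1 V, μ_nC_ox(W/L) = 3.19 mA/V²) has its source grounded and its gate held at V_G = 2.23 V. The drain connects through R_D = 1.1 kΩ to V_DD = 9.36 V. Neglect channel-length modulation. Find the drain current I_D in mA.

I_D = 2.41 mA

V_GS = V_G = 2.23 V, so V_ov = 2.23 − 1 = 1.23 V.
Assume saturation: I_D = ½ k_n V_ov² = 0.5 × 3.19 × 1.23² = 2.41 mA, giving V_DS = V_DD − I_D R_D = 9.36 − 2.41 × 1.1 = 6.71 V.
V_DS = 6.71 V ≥ V_ov = 1.23 V, confirming saturation.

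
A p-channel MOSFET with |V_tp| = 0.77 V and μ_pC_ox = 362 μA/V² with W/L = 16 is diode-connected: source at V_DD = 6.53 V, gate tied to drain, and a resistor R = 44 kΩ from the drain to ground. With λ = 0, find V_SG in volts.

With gate tied to drain, V_SG = V_SD ≥ V_SG − |V_tp|, so the device is in saturation.
k_p = μ_pC_ox · (W/L) = 5.792 mA/V².
KCL at the drain: ½ k_p (V_SG − |V_tp|)² = (V_DD − V_SG)/R.
Let x = V_SG − 0.77. Then 127 x² + x − 5.76 = 0, giving x = 0.209 V (positive root), so V_SG = 0.979 V.
I_D = (V_DD − V_SG)/R = (6.53 − 0.979) / 44 = 0.126 mA.

V_SG = 0.979 V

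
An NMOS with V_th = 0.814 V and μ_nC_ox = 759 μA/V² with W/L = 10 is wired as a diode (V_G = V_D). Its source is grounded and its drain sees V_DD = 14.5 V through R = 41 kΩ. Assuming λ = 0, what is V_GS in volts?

With gate tied to drain, V_GS = V_DS ≥ V_GS − V_th, so the device is in saturation.
k_n = μ_nC_ox · (W/L) = 7.59 mA/V².
KCL at the drain: ½ k_n (V_GS − V_th)² = (V_DD − V_GS)/R.
Let x = V_GS − 0.814. Then 156 x² + x − 13.69 = 0, giving x = 0.293 V (positive root), so V_GS = 1.11 V.
I_D = (V_DD − V_GS)/R = (14.5 − 1.11) / 41 = 0.327 mA.

V_GS = 1.11 V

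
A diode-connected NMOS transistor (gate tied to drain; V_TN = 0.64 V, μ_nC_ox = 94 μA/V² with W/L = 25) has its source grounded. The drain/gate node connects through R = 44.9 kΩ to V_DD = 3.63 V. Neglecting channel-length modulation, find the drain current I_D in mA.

I_D = 0.0615 mA

With gate tied to drain, V_GS = V_DS ≥ V_GS − V_TN, so the device is in saturation.
k_n = μ_nC_ox · (W/L) = 2.35 mA/V².
KCL at the drain: ½ k_n (V_GS − V_TN)² = (V_DD − V_GS)/R.
Let x = V_GS − 0.64. Then 52.8 x² + x − 2.99 = 0, giving x = 0.229 V (positive root), so V_GS = 0.869 V.
I_D = (V_DD − V_GS)/R = (3.63 − 0.869) / 44.9 = 0.0615 mA.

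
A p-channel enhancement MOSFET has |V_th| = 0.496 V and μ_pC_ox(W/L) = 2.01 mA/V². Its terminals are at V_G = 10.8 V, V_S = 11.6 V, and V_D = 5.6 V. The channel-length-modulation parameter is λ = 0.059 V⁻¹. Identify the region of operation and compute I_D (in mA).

Saturation; I_D = 0.126 mA

V_SG = V_S − V_G = 11.6 − 10.8 = 0.8 V; V_SD = V_S − V_D = 11.6 − 5.6 = 6 V.
V_ov = V_SG − |V_th| = 0.8 − 0.496 = 0.304 V.
Since V_SD = 6 V ≥ V_ov = 0.304 V, the device is in saturation.
I_D = ½ k_p V_ov² (1 + λ V_SD) = 0.5 × 2.01 × 0.304² × (1 + 0.059 × 6) = 0.126 mA.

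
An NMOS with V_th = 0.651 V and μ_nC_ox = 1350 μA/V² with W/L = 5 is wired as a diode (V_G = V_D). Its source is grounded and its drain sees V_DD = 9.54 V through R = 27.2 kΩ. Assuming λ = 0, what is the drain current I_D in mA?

With gate tied to drain, V_GS = V_DS ≥ V_GS − V_th, so the device is in saturation.
k_n = μ_nC_ox · (W/L) = 6.75 mA/V².
KCL at the drain: ½ k_n (V_GS − V_th)² = (V_DD − V_GS)/R.
Let x = V_GS − 0.651. Then 91.8 x² + x − 8.889 = 0, giving x = 0.306 V (positive root), so V_GS = 0.957 V.
I_D = (V_DD − V_GS)/R = (9.54 − 0.957) / 27.2 = 0.316 mA.

I_D = 0.316 mA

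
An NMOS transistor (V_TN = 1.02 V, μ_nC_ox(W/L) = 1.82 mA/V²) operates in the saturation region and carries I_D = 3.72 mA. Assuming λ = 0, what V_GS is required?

In saturation I_D = ½ k_n (V_GS − V_TN)², so V_GS − V_TN = √(2 I_D / k_n) = √(2 × 3.72 / 1.82) = 2.02 V.
V_GS = 1.02 + 2.02 = 3.04 V.

V_GS = 3.04 V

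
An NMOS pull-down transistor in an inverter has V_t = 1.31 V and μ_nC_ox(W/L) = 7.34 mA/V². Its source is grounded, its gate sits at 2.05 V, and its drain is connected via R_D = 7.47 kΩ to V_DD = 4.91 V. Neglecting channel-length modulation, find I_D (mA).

V_GS = V_G = 2.05 V, so V_ov = 2.05 − 1.31 = 0.74 V.
Assume saturation: I_D = ½ k_n V_ov² = 0.5 × 7.34 × 0.74² = 2.01 mA, giving V_DS = V_DD − I_D R_D = 4.91 − 2.01 × 7.47 = -10.1 V.
But -10.1 V < V_ov = 0.74 V, so the device is actually in triode.
In triode I_D = k_n[V_ov V_DS − ½ V_DS²] and I_D = (V_DD − V_DS)/R_D. Equating: 27.4 V_DS² − 41.57 V_DS + 4.91 = 0, giving V_DS = 0.129 V (the root below V_ov).
I_D = (4.91 − 0.129) / 7.47 = 0.64 mA.

I_D = 0.640 mA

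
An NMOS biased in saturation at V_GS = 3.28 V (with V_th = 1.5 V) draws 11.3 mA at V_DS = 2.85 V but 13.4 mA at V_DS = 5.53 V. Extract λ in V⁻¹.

With V_GS fixed, I_D ∝ (1 + λ V_DS) in saturation, so I_D2/I_D1 = (1 + λ V_DS2)/(1 + λ V_DS1).
13.4/11.3 = 1.186 = (1 + 5.53 λ)/(1 + 2.85 λ).
Solving: λ (I_D1 V_DS2 − I_D2 V_DS1) = I_D2 − I_D1, so λ = (13.4 − 11.3) / (11.3 × 5.53 − 13.4 × 2.85) = 2.1 / 24.3 = 0.0864 V⁻¹.

λ = 0.0864 V⁻¹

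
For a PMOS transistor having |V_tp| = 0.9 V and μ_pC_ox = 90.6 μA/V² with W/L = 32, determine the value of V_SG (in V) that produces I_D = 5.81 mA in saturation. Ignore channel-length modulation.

k_p = μ_pC_ox · (W/L) = 2.899 mA/V².
In saturation I_D = ½ k_p (V_SG − |V_tp|)², so V_SG − |V_tp| = √(2 I_D / k_p) = √(2 × 5.81 / 2.899) = 2 V.
V_SG = 0.9 + 2 = 2.9 V.

V_SG = 2.90 V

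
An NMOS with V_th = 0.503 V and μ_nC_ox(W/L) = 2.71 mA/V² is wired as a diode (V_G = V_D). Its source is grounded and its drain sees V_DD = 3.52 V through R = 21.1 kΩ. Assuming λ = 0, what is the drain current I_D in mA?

With gate tied to drain, V_GS = V_DS ≥ V_GS − V_th, so the device is in saturation.
KCL at the drain: ½ k_n (V_GS − V_th)² = (V_DD − V_GS)/R.
Let x = V_GS − 0.503. Then 28.6 x² + x − 3.017 = 0, giving x = 0.308 V (positive root), so V_GS = 0.811 V.
I_D = (V_DD − V_GS)/R = (3.52 − 0.811) / 21.1 = 0.128 mA.

I_D = 0.128 mA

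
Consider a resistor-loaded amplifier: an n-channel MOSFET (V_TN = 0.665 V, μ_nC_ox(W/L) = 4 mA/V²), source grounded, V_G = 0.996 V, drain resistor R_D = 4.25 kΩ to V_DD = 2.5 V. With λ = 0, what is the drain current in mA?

V_GS = V_G = 0.996 V, so V_ov = 0.996 − 0.665 = 0.331 V.
Assume saturation: I_D = ½ k_n V_ov² = 0.5 × 4 × 0.331² = 0.219 mA, giving V_DS = V_DD − I_D R_D = 2.5 − 0.219 × 4.25 = 1.57 V.
V_DS = 1.57 V ≥ V_ov = 0.331 V, confirming saturation.

I_D = 0.219 mA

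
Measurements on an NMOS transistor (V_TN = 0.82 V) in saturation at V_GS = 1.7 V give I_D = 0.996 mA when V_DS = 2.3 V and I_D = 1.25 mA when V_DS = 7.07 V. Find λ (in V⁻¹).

λ = 0.0610 V⁻¹

With V_GS fixed, I_D ∝ (1 + λ V_DS) in saturation, so I_D2/I_D1 = (1 + λ V_DS2)/(1 + λ V_DS1).
1.25/0.996 = 1.255 = (1 + 7.07 λ)/(1 + 2.3 λ).
Solving: λ (I_D1 V_DS2 − I_D2 V_DS1) = I_D2 − I_D1, so λ = (1.25 − 0.996) / (0.996 × 7.07 − 1.25 × 2.3) = 0.254 / 4.17 = 0.061 V⁻¹.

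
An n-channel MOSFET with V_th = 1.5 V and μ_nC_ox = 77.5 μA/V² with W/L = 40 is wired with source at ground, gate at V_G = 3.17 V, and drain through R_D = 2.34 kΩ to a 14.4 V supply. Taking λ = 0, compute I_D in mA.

I_D = 4.32 mA

V_GS = V_G = 3.17 V, so V_ov = 3.17 − 1.5 = 1.67 V.
k_n = μ_nC_ox · (W/L) = 3.1 mA/V².
Assume saturation: I_D = ½ k_n V_ov² = 0.5 × 3.1 × 1.67² = 4.32 mA, giving V_DS = V_DD − I_D R_D = 14.4 − 4.32 × 2.34 = 4.28 V.
V_DS = 4.28 V ≥ V_ov = 1.67 V, confirming saturation.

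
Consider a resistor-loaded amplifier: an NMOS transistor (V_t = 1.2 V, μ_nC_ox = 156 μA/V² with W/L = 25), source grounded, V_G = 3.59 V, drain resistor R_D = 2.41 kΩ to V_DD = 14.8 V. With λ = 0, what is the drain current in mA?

I_D = 5.83 mA

V_GS = V_G = 3.59 V, so V_ov = 3.59 − 1.2 = 2.39 V.
k_n = μ_nC_ox · (W/L) = 3.9 mA/V².
Assume saturation: I_D = ½ k_n V_ov² = 0.5 × 3.9 × 2.39² = 11.1 mA, giving V_DS = V_DD − I_D R_D = 14.8 − 11.1 × 2.41 = -12 V.
But -12 V < V_ov = 2.39 V, so the device is actually in triode.
In triode I_D = k_n[V_ov V_DS − ½ V_DS²] and I_D = (V_DD − V_DS)/R_D. Equating: 4.7 V_DS² − 23.46 V_DS + 14.8 = 0, giving V_DS = 0.741 V (the root below V_ov).
I_D = (14.8 − 0.741) / 2.41 = 5.83 mA.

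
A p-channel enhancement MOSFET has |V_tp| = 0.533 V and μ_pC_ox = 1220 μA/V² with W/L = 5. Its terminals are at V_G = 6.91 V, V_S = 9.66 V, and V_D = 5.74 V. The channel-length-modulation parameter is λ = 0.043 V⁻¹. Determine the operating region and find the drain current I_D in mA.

V_SG = V_S − V_G = 9.66 − 6.91 = 2.75 V; V_SD = V_S − V_D = 9.66 − 5.74 = 3.92 V.
k_p = μ_pC_ox · (W/L) = 6.1 mA/V².
V_ov = V_SG − |V_tp| = 2.75 − 0.533 = 2.22 V.
Since V_SD = 3.92 V ≥ V_ov = 2.22 V, the device is in saturation.
I_D = ½ k_p V_ov² (1 + λ V_SD) = 0.5 × 6.1 × 2.22² × (1 + 0.043 × 3.92) = 17.5 mA.

Saturation; I_D = 17.5 mA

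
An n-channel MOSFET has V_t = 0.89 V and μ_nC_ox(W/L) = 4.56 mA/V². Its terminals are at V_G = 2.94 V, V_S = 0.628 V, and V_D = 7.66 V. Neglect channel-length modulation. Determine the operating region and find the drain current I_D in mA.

Saturation; I_D = 4.61 mA

V_GS = V_G − V_S = 2.94 − 0.628 = 2.31 V; V_DS = V_D − V_S = 7.66 − 0.628 = 7.03 V.
V_ov = V_GS − V_t = 2.31 − 0.89 = 1.42 V.
Since V_DS = 7.03 V ≥ V_ov = 1.42 V, the device is in saturation.
I_D = ½ k_n V_ov² = 0.5 × 4.56 × 1.42² = 4.61 mA.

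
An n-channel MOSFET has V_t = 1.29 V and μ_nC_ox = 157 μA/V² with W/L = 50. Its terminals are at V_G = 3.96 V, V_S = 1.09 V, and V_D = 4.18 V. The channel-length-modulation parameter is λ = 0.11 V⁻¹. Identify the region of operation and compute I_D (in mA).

V_GS = V_G − V_S = 3.96 − 1.09 = 2.87 V; V_DS = V_D − V_S = 4.18 − 1.09 = 3.09 V.
k_n = μ_nC_ox · (W/L) = 7.85 mA/V².
V_ov = V_GS − V_t = 2.87 − 1.29 = 1.58 V.
Since V_DS = 3.09 V ≥ V_ov = 1.58 V, the device is in saturation.
I_D = ½ k_n V_ov² (1 + λ V_DS) = 0.5 × 7.85 × 1.58² × (1 + 0.11 × 3.09) = 13.1 mA.

Saturation; I_D = 13.1 mA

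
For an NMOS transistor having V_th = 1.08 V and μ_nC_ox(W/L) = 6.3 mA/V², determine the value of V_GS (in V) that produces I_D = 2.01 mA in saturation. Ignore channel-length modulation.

V_GS = 1.88 V

In saturation I_D = ½ k_n (V_GS − V_th)², so V_GS − V_th = √(2 I_D / k_n) = √(2 × 2.01 / 6.3) = 0.799 V.
V_GS = 1.08 + 0.799 = 1.88 V.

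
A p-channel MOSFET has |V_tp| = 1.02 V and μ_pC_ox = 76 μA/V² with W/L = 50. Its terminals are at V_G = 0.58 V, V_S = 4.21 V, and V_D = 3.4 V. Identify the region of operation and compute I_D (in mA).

Triode; I_D = 6.79 mA

V_SG = V_S − V_G = 4.21 − 0.58 = 3.63 V; V_SD = V_S − V_D = 4.21 − 3.4 = 0.81 V.
k_p = μ_pC_ox · (W/L) = 3.8 mA/V².
V_ov = V_SG − |V_tp| = 3.63 − 1.02 = 2.61 V.
Since V_SD = 0.81 V < V_ov = 2.61 V, the device is in the triode region.
I_D = k_p [V_ov · V_SD − ½ V_SD²] = 3.8 × [2.61 × 0.81 − 0.5 × 0.81²] = 6.79 mA.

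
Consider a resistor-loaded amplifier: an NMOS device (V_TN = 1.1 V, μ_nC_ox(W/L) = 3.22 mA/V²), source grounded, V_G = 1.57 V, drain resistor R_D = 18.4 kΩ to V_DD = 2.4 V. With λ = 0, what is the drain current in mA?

I_D = 0.125 mA

V_GS = V_G = 1.57 V, so V_ov = 1.57 − 1.1 = 0.47 V.
Assume saturation: I_D = ½ k_n V_ov² = 0.5 × 3.22 × 0.47² = 0.356 mA, giving V_DS = V_DD − I_D R_D = 2.4 − 0.356 × 18.4 = -4.14 V.
But -4.14 V < V_ov = 0.47 V, so the device is actually in triode.
In triode I_D = k_n[V_ov V_DS − ½ V_DS²] and I_D = (V_DD − V_DS)/R_D. Equating: 29.6 V_DS² − 28.85 V_DS + 2.4 = 0, giving V_DS = 0.0919 V (the root below V_ov).
I_D = (2.4 − 0.0919) / 18.4 = 0.125 mA.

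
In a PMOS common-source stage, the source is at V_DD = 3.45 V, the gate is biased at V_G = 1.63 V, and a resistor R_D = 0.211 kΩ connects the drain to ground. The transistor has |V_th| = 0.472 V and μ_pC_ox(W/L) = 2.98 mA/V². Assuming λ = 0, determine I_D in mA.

I_D = 2.71 mA

V_SG = V_DD − V_G = 3.45 − 1.63 = 1.82 V, so V_ov = 1.82 − 0.472 = 1.35 V.
Assume saturation: I_D = ½ k_p V_ov² = 0.5 × 2.98 × 1.35² = 2.71 mA, giving V_SD = V_DD − I_D R_D = 3.45 − 2.71 × 0.211 = 2.88 V.
V_SD = 2.88 V ≥ V_ov = 1.35 V, confirming saturation.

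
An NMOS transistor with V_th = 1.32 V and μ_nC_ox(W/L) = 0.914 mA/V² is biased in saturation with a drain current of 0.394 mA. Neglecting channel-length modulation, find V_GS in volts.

V_GS = 2.25 V

In saturation I_D = ½ k_n (V_GS − V_th)², so V_GS − V_th = √(2 I_D / k_n) = √(2 × 0.394 / 0.914) = 0.929 V.
V_GS = 1.32 + 0.929 = 2.25 V.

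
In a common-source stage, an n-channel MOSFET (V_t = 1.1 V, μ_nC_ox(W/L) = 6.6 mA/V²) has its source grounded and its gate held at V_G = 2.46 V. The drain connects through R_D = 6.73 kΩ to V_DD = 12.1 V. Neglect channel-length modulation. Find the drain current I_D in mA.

V_GS = V_G = 2.46 V, so V_ov = 2.46 − 1.1 = 1.36 V.
Assume saturation: I_D = ½ k_n V_ov² = 0.5 × 6.6 × 1.36² = 6.1 mA, giving V_DS = V_DD − I_D R_D = 12.1 − 6.1 × 6.73 = -29 V.
But -29 V < V_ov = 1.36 V, so the device is actually in triode.
In triode I_D = k_n[V_ov V_DS − ½ V_DS²] and I_D = (V_DD − V_DS)/R_D. Equating: 22.2 V_DS² − 61.41 V_DS + 12.1 = 0, giving V_DS = 0.214 V (the root below V_ov).
I_D = (12.1 − 0.214) / 6.73 = 1.77 mA.

I_D = 1.77 mA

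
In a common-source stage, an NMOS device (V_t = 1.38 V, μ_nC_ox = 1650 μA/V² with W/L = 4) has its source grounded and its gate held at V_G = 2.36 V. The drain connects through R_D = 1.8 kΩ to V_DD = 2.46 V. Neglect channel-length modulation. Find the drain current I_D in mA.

I_D = 1.25 mA

V_GS = V_G = 2.36 V, so V_ov = 2.36 − 1.38 = 0.98 V.
k_n = μ_nC_ox · (W/L) = 6.6 mA/V².
Assume saturation: I_D = ½ k_n V_ov² = 0.5 × 6.6 × 0.98² = 3.17 mA, giving V_DS = V_DD − I_D R_D = 2.46 − 3.17 × 1.8 = -3.24 V.
But -3.24 V < V_ov = 0.98 V, so the device is actually in triode.
In triode I_D = k_n[V_ov V_DS − ½ V_DS²] and I_D = (V_DD − V_DS)/R_D. Equating: 5.94 V_DS² − 12.64 V_DS + 2.46 = 0, giving V_DS = 0.217 V (the root below V_ov).
I_D = (2.46 − 0.217) / 1.8 = 1.25 mA.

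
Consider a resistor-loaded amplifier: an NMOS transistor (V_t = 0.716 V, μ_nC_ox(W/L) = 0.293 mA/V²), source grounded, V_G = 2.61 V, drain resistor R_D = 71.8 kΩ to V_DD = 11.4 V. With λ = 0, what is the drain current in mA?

I_D = 0.155 mA

V_GS = V_G = 2.61 V, so V_ov = 2.61 − 0.716 = 1.89 V.
Assume saturation: I_D = ½ k_n V_ov² = 0.5 × 0.293 × 1.89² = 0.526 mA, giving V_DS = V_DD − I_D R_D = 11.4 − 0.526 × 71.8 = -26.3 V.
But -26.3 V < V_ov = 1.89 V, so the device is actually in triode.
In triode I_D = k_n[V_ov V_DS − ½ V_DS²] and I_D = (V_DD − V_DS)/R_D. Equating: 10.5 V_DS² − 40.84 V_DS + 11.4 = 0, giving V_DS = 0.303 V (the root below V_ov).
I_D = (11.4 − 0.303) / 71.8 = 0.155 mA.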